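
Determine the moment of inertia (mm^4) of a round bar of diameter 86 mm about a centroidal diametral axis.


r = d / 2 = 86 / 2 = 43.0 mm
I = pi * r^4 / 4 = pi * 43.0^4 / 4
= 2685120.03 mm^4

2685120.03 mm^4


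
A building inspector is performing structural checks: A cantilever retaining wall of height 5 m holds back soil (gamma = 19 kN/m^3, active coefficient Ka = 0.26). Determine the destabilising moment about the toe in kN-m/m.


Pa = 0.5 * Ka * gamma * H^2
= 0.5 * 0.26 * 19 * 5^2
= 61.75 kN/m
Arm = H / 3 = 5 / 3 = 1.6667 m
Mo = Pa * arm = Pa * H / 3 = 61.75 * 5 / 3 = 102.9167 kN-m/m

102.9167 kN-m/m


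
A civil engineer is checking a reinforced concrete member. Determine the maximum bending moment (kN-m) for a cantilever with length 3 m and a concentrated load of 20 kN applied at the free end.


For a cantilever with a point load at the free end:
M_max = P * L = 20 * 3 = 60 kN-m

60 kN-m


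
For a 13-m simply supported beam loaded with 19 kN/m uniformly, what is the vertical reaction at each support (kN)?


Total load = w * L = 19 * 13 = 247 kN
By symmetry, each reaction R = total / 2 = 247 / 2 = 123.5 kN

123.5 kN


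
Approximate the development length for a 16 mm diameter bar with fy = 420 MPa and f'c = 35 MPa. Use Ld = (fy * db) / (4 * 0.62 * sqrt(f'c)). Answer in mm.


Ld = (fy * db) / (4 * 0.62 * sqrt(f'c))
= (420 * 16) / (4 * 0.62 * sqrt(35))
= 6720 / 14.6719
= 458.02 mm

458.02 mm


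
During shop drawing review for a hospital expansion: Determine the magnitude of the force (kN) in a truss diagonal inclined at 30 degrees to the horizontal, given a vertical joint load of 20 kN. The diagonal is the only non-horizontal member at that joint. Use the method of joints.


At the joint, only the diagonal has a vertical component, so vertical equilibrium gives:
F * sin(30) = 20
F = 20 / sin(30)
= 20 / 0.5
= 40.0 kN

40.0 kN


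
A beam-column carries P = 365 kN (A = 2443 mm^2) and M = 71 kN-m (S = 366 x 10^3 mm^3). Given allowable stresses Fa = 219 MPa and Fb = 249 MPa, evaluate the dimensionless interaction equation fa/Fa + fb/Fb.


f_a = P / A = 365000.0 / 2443 = 149.4065 MPa
f_b = M / S = 71000000.0 / 366000.0 = 193.9891 MPa
Ratio = f_a / Fa + f_b / Fb
= 149.4065 / 219 + 193.9891 / 249
= 1.4613 (dimensionless)

1.4613 (dimensionless)


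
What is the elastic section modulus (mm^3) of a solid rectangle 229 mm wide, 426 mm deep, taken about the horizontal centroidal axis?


S = b * h^2 / 6
= 229 * 426^2 / 6
= 229 * 181476 / 6
= 6926334.0 mm^3

6926334.0 mm^3


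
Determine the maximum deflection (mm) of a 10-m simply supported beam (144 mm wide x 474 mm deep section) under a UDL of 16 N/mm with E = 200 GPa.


I = 144 * 474^3 / 12 = 1277957088.0 mm^4
L = 10000.0 mm, w = 16 N/mm, E = 200000.0 MPa
delta = 5 * w * L^4 / (384 * E * I)
= 5 * 16 * 10000.0^4 / (384 * 200000.0 * 1277957088.0)
= 8.151 mm

8.151 mm


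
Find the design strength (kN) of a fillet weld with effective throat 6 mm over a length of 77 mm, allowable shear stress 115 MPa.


Strength = throat * length * allowable stress
= 6 * 77 * 115 N
= 53130 N
= 53.13 kN

53.13 kN


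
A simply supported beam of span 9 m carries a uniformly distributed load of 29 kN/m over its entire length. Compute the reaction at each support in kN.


Total load = w * L = 29 * 9 = 261 kN
By symmetry, each reaction R = total / 2 = 261 / 2 = 130.5 kN

130.5 kN


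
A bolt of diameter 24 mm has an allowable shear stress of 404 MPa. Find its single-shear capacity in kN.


A = pi * d^2 / 4 = pi * 24^2 / 4 = 452.3893 mm^2
V = f_v * A / 1000 = 404 * 452.3893 / 1000
= 182.7653 kN

182.7653 kN


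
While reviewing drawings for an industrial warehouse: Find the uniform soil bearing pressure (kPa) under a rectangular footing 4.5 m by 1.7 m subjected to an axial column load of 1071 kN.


A = 4.5 * 1.7 = 7.65 m^2
q = P / A = 1071 / 7.65
= 140.0 kPa

140.0 kPa


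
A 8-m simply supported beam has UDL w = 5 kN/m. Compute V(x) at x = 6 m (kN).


R_A = w * L / 2 = 5 * 8 / 2 = 20.0 kN
V(x) = R_A - w * x = 20.0 - 5 * 6
= -10.0 kN

-10.0 kN


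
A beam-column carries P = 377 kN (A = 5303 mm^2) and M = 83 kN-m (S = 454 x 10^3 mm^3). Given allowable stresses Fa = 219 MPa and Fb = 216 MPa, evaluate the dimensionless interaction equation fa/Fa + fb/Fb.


f_a = P / A = 377000.0 / 5303 = 71.0918 MPa
f_b = M / S = 83000000.0 / 454000.0 = 182.8194 MPa
Ratio = f_a / Fa + f_b / Fb
= 71.0918 / 219 + 182.8194 / 216
= 1.171 (dimensionless)

1.171 (dimensionless)


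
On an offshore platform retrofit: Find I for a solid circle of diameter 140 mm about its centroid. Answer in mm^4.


r = d / 2 = 140 / 2 = 70.0 mm
I = pi * r^4 / 4 = pi * 70.0^4 / 4
= 18857409.9 mm^4

18857409.9 mm^4


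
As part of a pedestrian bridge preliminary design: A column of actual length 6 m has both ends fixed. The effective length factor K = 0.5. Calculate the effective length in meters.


L_eff = K * L
= 0.5 * 6
= 3.0 m

3.0 m


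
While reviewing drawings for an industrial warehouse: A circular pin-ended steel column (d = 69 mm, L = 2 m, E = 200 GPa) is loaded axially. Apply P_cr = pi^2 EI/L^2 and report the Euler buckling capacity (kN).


I = pi * d^4 / 64 = 1112669.7 mm^4
L = 2000.0 mm
P_cr = pi^2 * E * I / L^2
= 9.8696 * 200000.0 * 1112669.7 / 2000.0^2
= 549080.49 N = 549.0805 kN

549.0805 kN


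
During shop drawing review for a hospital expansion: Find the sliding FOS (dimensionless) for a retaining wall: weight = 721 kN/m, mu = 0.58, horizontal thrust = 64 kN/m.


Resisting force = mu * W = 0.58 * 721 = 418.18 kN/m
FOS = Resisting / Driving = 418.18 / 64
= 6.5341 (dimensionless)

6.5341 (dimensionless)


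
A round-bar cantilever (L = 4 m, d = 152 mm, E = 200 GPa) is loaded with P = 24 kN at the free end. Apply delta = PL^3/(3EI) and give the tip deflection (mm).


I = pi * d^4 / 64 = pi * 152^4 / 64 = 26202591.76 mm^4
L = 4000.0 mm, P = 24000.0 N, E = 200000.0 MPa
delta = P * L^3 / (3 * E * I)
= 24000.0 * 4000.0^3 / (3 * 200000.0 * 26202591.76)
= 97.7003 mm

97.7003 mm


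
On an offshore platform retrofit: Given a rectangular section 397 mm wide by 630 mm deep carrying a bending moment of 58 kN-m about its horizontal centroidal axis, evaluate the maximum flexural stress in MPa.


I = b * h^3 / 12 = 397 * 630^3 / 12 = 8272388250.0 mm^4
y = h / 2 = 630 / 2 = 315.0 mm
M = 58 kN-m = 58000000.0 N-mm
sigma = M * y / I = 58000000.0 * 315.0 / 8272388250.0
= 2.21 MPa

2.21 MPa


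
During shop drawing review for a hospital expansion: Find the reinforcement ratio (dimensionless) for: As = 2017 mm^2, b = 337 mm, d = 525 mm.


rho = As / (b * d)
= 2017 / (337 * 525)
= 2017 / 176925
= 0.0114 (dimensionless)

0.0114 (dimensionless)


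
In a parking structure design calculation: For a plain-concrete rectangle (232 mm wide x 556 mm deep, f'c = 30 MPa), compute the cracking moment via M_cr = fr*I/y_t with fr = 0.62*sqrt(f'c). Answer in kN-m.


fr = 0.62 * sqrt(30) = 0.62 * 5.4772 = 3.3959 MPa
I = 232 * 556^3 / 12 = 3323005909.33 mm^4
y_t = 278.0 mm
M_cr = fr * I / y_t = 3.3959 * 3323005909.33 / 278.0 N-mm
= 40.5918 kN-m

40.5918 kN-m


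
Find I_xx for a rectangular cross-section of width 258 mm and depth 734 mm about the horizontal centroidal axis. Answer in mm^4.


I = b * h^3 / 12
= 258 * 734^3 / 12
= 258 * 395446904 / 12
= 8502108436.0 mm^4

8502108436.0 mm^4


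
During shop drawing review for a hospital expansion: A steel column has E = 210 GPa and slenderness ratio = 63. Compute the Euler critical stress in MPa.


sigma_cr = pi^2 * E / lambda^2
= 9.8696 * 210000.0 / 63^2
= 9.8696 * 210000.0 / 3969
= 522.2013 MPa

522.2013 MPa


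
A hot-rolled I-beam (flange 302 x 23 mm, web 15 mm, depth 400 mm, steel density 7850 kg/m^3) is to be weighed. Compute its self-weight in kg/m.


A_flanges = 2 * 302 * 23 = 13892 mm^2
A_web = (400 - 2 * 23) * 15 = 5310 mm^2
A_total = 13892 + 5310 = 19202 mm^2 = 0.019202 m^2
Weight = rho * A = 7850 * 0.019202 = 150.7357 kg/m

150.7357 kg/m


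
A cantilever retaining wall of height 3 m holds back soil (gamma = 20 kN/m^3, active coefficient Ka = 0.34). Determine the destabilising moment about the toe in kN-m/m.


Pa = 0.5 * Ka * gamma * H^2
= 0.5 * 0.34 * 20 * 3^2
= 30.6 kN/m
Arm = H / 3 = 3 / 3 = 1.0 m
Mo = Pa * arm = Pa * H / 3 = 30.6 * 3 / 3 = 30.6 kN-m/m

30.6 kN-m/m


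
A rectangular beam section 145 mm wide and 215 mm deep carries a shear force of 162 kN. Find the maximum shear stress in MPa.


A = b * h = 145 * 215 = 31175 mm^2
V = 162 kN = 162000.0 N
tau_max = 1.5 * V / A = 1.5 * 162000.0 / 31175
= 7.7947 MPa

7.7947 MPa


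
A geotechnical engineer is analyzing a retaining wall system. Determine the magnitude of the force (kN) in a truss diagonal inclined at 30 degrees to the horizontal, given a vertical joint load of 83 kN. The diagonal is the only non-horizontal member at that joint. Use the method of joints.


At the joint, only the diagonal has a vertical component, so vertical equilibrium gives:
F * sin(30) = 83
F = 83 / sin(30)
= 83 / 0.5
= 166.0 kN

166.0 kN


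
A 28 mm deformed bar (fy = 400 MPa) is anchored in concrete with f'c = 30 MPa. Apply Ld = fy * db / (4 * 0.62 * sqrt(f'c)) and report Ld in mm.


Ld = (fy * db) / (4 * 0.62 * sqrt(f'c))
= (400 * 28) / (4 * 0.62 * sqrt(30))
= 11200 / 13.5835
= 824.53 mm

824.53 mm


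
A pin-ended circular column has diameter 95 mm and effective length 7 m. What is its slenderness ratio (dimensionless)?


Radius of gyration r = d / 4 = 95 / 4 = 23.75 mm
L_eff = 7000.0 mm
Slenderness ratio = L / r = 7000.0 / 23.75 = 294.74 (dimensionless)

294.74 (dimensionless)


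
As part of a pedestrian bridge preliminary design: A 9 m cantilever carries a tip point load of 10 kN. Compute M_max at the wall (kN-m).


For a cantilever with a point load at the free end:
M_max = P * L = 10 * 9 = 90 kN-m

90 kN-m


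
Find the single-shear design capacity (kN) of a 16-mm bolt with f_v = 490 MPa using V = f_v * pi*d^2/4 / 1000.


A = pi * d^2 / 4 = pi * 16^2 / 4 = 201.0619 mm^2
V = f_v * A / 1000 = 490 * 201.0619 / 1000
= 98.5203 kN

98.5203 kN


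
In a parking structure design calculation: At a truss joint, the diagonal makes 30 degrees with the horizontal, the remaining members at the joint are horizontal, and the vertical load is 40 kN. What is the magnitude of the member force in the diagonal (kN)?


At the joint, only the diagonal has a vertical component, so vertical equilibrium gives:
F * sin(30) = 40
F = 40 / sin(30)
= 40 / 0.5
= 80.0 kN

80.0 kN


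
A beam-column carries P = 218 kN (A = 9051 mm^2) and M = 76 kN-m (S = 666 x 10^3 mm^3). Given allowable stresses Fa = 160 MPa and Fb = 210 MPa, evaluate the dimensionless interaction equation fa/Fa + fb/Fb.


f_a = P / A = 218000.0 / 9051 = 24.0857 MPa
f_b = M / S = 76000000.0 / 666000.0 = 114.1141 MPa
Ratio = f_a / Fa + f_b / Fb
= 24.0857 / 160 + 114.1141 / 210
= 0.6939 (dimensionless)

0.6939 (dimensionless)


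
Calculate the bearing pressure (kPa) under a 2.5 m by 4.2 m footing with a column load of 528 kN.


A = 2.5 * 4.2 = 10.5 m^2
q = P / A = 528 / 10.5
= 50.2857 kPa

50.2857 kPa


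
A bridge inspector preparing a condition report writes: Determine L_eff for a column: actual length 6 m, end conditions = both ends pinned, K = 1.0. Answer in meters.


L_eff = K * L
= 1.0 * 6
= 6.0 m

6.0 m


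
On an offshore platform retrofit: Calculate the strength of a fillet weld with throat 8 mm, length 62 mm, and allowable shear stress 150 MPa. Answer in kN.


Strength = throat * length * allowable stress
= 8 * 62 * 150 N
= 74400 N
= 74.4 kN

74.4 kN


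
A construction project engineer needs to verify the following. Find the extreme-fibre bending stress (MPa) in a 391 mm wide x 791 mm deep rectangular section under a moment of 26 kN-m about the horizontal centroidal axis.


I = b * h^3 / 12 = 391 * 791^3 / 12 = 16125937113.42 mm^4
y = h / 2 = 791 / 2 = 395.5 mm
M = 26 kN-m = 26000000.0 N-mm
sigma = M * y / I = 26000000.0 * 395.5 / 16125937113.42
= 0.64 MPa

0.64 MPa


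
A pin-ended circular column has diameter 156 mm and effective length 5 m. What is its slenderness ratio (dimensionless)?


Radius of gyration r = d / 4 = 156 / 4 = 39.0 mm
L_eff = 5000.0 mm
Slenderness ratio = L / r = 5000.0 / 39.0 = 128.21 (dimensionless)

128.21 (dimensionless)


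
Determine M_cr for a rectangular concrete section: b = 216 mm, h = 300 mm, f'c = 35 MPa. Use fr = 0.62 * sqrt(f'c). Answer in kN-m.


fr = 0.62 * sqrt(35) = 0.62 * 5.9161 = 3.668 MPa
I = 216 * 300^3 / 12 = 486000000.0 mm^4
y_t = 150.0 mm
M_cr = fr * I / y_t = 3.668 * 486000000.0 / 150.0 N-mm
= 11.8842 kN-m

11.8842 kN-m


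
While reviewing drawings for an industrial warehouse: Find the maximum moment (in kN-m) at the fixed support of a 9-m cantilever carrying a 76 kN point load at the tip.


For a cantilever with a point load at the free end:
M_max = P * L = 76 * 9 = 684 kN-m

684 kN-m


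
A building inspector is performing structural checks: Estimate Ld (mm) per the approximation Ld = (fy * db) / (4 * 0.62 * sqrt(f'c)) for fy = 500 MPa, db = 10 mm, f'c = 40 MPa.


Ld = (fy * db) / (4 * 0.62 * sqrt(f'c))
= (500 * 10) / (4 * 0.62 * sqrt(40))
= 5000 / 15.6849
= 318.78 mm

318.78 mm


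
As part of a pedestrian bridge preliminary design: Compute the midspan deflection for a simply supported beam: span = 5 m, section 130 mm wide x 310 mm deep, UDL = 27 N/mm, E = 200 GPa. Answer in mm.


I = 130 * 310^3 / 12 = 322735833.33 mm^4
L = 5000.0 mm, w = 27 N/mm, E = 200000.0 MPa
delta = 5 * w * L^4 / (384 * E * I)
= 5 * 27 * 5000.0^4 / (384 * 200000.0 * 322735833.33)
= 3.4041 mm

3.4041 mm


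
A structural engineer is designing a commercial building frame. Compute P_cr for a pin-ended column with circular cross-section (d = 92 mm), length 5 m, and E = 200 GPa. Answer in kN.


I = pi * d^4 / 64 = 3516585.72 mm^4
L = 5000.0 mm
P_cr = pi^2 * E * I / L^2
= 9.8696 * 200000.0 * 3516585.72 / 5000.0^2
= 277658.48 N = 277.6585 kN

277.6585 kN


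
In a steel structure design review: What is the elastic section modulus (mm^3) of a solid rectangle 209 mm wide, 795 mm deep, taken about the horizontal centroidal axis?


S = b * h^2 / 6
= 209 * 795^2 / 6
= 209 * 632025 / 6
= 22015537.5 mm^3

22015537.5 mm^3


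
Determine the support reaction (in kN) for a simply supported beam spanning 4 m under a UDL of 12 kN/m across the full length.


Total load = w * L = 12 * 4 = 48 kN
By symmetry, each reaction R = total / 2 = 48 / 2 = 24.0 kN

24.0 kN


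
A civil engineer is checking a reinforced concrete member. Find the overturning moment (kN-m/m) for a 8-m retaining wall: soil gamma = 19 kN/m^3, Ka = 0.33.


Pa = 0.5 * Ka * gamma * H^2
= 0.5 * 0.33 * 19 * 8^2
= 200.64 kN/m
Arm = H / 3 = 8 / 3 = 2.6667 m
Mo = Pa * arm = Pa * H / 3 = 200.64 * 8 / 3 = 535.04 kN-m/m

535.04 kN-m/m


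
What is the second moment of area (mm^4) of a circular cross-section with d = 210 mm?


r = d / 2 = 210 / 2 = 105.0 mm
I = pi * r^4 / 4 = pi * 105.0^4 / 4
= 95465637.63 mm^4

95465637.63 mm^4


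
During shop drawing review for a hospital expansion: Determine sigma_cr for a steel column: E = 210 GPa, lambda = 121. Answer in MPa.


sigma_cr = pi^2 * E / lambda^2
= 9.8696 * 210000.0 / 121^2
= 9.8696 * 210000.0 / 14641
= 141.5625 MPa

141.5625 MPa


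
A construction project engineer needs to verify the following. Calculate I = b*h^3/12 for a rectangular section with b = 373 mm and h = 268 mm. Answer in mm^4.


I = b * h^3 / 12
= 373 * 268^3 / 12
= 373 * 19248832 / 12
= 598317861.33 mm^4

598317861.33 mm^4


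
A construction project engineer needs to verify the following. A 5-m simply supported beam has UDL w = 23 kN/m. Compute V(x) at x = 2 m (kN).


R_A = w * L / 2 = 23 * 5 / 2 = 57.5 kN
V(x) = R_A - w * x = 57.5 - 23 * 2
= 11.5 kN

11.5 kN


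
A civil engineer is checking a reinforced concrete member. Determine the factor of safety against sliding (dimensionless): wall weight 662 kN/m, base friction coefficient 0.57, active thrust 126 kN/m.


Resisting force = mu * W = 0.57 * 662 = 377.34 kN/m
FOS = Resisting / Driving = 377.34 / 126
= 2.9948 (dimensionless)

2.9948 (dimensionless)


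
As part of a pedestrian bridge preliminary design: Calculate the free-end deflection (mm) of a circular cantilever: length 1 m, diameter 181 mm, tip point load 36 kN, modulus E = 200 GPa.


I = pi * d^4 / 64 = pi * 181^4 / 64 = 52684662.0 mm^4
L = 1000.0 mm, P = 36000.0 N, E = 200000.0 MPa
delta = P * L^3 / (3 * E * I)
= 36000.0 * 1000.0^3 / (3 * 200000.0 * 52684662.0)
= 1.1389 mm

1.1389 mm


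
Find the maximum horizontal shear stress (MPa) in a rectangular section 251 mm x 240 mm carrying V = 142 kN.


A = b * h = 251 * 240 = 60240 mm^2
V = 142 kN = 142000.0 N
tau_max = 1.5 * V / A = 1.5 * 142000.0 / 60240
= 3.5359 MPa

3.5359 MPa


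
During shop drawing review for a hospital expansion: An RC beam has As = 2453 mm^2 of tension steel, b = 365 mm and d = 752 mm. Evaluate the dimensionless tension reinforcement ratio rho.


rho = As / (b * d)
= 2453 / (365 * 752)
= 2453 / 274480
= 0.008937 (dimensionless)

0.008937 (dimensionless)


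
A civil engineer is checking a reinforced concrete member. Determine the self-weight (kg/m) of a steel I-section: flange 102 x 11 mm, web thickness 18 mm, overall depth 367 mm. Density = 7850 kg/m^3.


A_flanges = 2 * 102 * 11 = 2244 mm^2
A_web = (367 - 2 * 11) * 18 = 6210 mm^2
A_total = 2244 + 6210 = 8454 mm^2 = 0.008454 m^2
Weight = rho * A = 7850 * 0.008454 = 66.3639 kg/m

66.3639 kg/m


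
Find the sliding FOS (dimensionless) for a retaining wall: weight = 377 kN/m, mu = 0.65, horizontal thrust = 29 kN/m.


Resisting force = mu * W = 0.65 * 377 = 245.05 kN/m
FOS = Resisting / Driving = 245.05 / 29
= 8.45 (dimensionless)

8.45 (dimensionless)


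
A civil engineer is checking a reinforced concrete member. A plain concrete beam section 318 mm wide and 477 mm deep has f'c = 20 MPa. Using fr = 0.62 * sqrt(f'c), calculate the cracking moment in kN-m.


fr = 0.62 * sqrt(20) = 0.62 * 4.4721 = 2.7727 MPa
I = 318 * 477^3 / 12 = 2876080324.5 mm^4
y_t = 238.5 mm
M_cr = fr * I / y_t = 2.7727 * 2876080324.5 / 238.5 N-mm
= 33.4364 kN-m

33.4364 kN-m


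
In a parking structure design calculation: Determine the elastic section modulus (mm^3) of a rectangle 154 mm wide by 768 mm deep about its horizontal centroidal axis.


S = b * h^2 / 6
= 154 * 768^2 / 6
= 154 * 589824 / 6
= 15138816.0 mm^3

15138816.0 mm^3


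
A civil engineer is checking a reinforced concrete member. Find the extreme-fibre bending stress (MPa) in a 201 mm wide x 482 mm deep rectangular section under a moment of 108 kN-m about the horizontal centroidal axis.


I = b * h^3 / 12 = 201 * 482^3 / 12 = 1875667814.0 mm^4
y = h / 2 = 482 / 2 = 241.0 mm
M = 108 kN-m = 108000000.0 N-mm
sigma = M * y / I = 108000000.0 * 241.0 / 1875667814.0
= 13.88 MPa

13.88 MPa


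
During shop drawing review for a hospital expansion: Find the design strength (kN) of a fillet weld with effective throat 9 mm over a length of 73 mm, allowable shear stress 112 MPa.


Strength = throat * length * allowable stress
= 9 * 73 * 112 N
= 73584 N
= 73.58 kN

73.58 kN


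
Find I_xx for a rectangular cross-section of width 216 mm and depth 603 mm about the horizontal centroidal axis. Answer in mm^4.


I = b * h^3 / 12
= 216 * 603^3 / 12
= 216 * 219256227 / 12
= 3946612086.0 mm^4

3946612086.0 mm^4


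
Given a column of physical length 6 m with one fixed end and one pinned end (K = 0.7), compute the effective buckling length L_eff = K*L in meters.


L_eff = K * L
= 0.7 * 6
= 4.2 m

4.2 m


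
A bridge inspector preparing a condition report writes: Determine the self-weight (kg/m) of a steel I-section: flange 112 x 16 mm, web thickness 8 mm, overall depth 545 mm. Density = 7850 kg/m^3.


A_flanges = 2 * 112 * 16 = 3584 mm^2
A_web = (545 - 2 * 16) * 8 = 4104 mm^2
A_total = 3584 + 4104 = 7688 mm^2 = 0.007688 m^2
Weight = rho * A = 7850 * 0.007688 = 60.3508 kg/m

60.3508 kg/m


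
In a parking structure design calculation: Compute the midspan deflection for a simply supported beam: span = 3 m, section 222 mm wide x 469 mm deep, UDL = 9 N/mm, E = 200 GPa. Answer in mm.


I = 222 * 469^3 / 12 = 1908491616.5 mm^4
L = 3000.0 mm, w = 9 N/mm, E = 200000.0 MPa
delta = 5 * w * L^4 / (384 * E * I)
= 5 * 9 * 3000.0^4 / (384 * 200000.0 * 1908491616.5)
= 0.0249 mm

0.0249 mm


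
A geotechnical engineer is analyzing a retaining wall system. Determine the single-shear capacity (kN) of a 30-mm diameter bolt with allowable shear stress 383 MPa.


A = pi * d^2 / 4 = pi * 30^2 / 4 = 706.8583 mm^2
V = f_v * A / 1000 = 383 * 706.8583 / 1000
= 270.7267 kN

270.7267 kN


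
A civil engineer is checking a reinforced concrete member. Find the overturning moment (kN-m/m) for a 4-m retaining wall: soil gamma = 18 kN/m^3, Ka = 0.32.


Pa = 0.5 * Ka * gamma * H^2
= 0.5 * 0.32 * 18 * 4^2
= 46.08 kN/m
Arm = H / 3 = 4 / 3 = 1.3333 m
Mo = Pa * arm = Pa * H / 3 = 46.08 * 4 / 3 = 61.44 kN-m/m

61.44 kN-m/m


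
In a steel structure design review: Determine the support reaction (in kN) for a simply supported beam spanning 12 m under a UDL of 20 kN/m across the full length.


Total load = w * L = 20 * 12 = 240 kN
By symmetry, each reaction R = total / 2 = 240 / 2 = 120.0 kN

120.0 kN


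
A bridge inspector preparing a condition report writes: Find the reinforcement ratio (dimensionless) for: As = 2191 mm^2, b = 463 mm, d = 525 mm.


rho = As / (b * d)
= 2191 / (463 * 525)
= 2191 / 243075
= 0.009014 (dimensionless)

0.009014 (dimensionless)


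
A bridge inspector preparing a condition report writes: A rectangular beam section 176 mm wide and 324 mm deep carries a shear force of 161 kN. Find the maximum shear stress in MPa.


A = b * h = 176 * 324 = 57024 mm^2
V = 161 kN = 161000.0 N
tau_max = 1.5 * V / A = 1.5 * 161000.0 / 57024
= 4.2351 MPa

4.2351 MPa


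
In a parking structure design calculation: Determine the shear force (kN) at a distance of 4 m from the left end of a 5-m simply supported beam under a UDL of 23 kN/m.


R_A = w * L / 2 = 23 * 5 / 2 = 57.5 kN
V(x) = R_A - w * x = 57.5 - 23 * 4
= -34.5 kN

-34.5 kN


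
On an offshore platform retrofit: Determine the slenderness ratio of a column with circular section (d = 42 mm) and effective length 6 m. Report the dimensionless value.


Radius of gyration r = d / 4 = 42 / 4 = 10.5 mm
L_eff = 6000.0 mm
Slenderness ratio = L / r = 6000.0 / 10.5 = 571.43 (dimensionless)

571.43 (dimensionless)


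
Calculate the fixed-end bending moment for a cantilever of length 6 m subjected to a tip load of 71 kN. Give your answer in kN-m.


For a cantilever with a point load at the free end:
M_max = P * L = 71 * 6 = 426 kN-m

426 kN-m


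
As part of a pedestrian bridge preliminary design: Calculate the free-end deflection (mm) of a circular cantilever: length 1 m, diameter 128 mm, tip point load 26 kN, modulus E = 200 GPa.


I = pi * d^4 / 64 = pi * 128^4 / 64 = 13176794.63 mm^4
L = 1000.0 mm, P = 26000.0 N, E = 200000.0 MPa
delta = P * L^3 / (3 * E * I)
= 26000.0 * 1000.0^3 / (3 * 200000.0 * 13176794.63)
= 3.2886 mm

3.2886 mm


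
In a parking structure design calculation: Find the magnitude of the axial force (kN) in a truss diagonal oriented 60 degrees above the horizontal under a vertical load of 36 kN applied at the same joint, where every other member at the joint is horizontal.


At the joint, only the diagonal has a vertical component, so vertical equilibrium gives:
F * sin(60) = 36
F = 36 / sin(60)
= 36 / 0.866025
= 41.57 kN

41.57 kN


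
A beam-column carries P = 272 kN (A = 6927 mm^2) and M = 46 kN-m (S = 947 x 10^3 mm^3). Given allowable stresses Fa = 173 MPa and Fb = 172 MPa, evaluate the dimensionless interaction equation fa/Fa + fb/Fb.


f_a = P / A = 272000.0 / 6927 = 39.2666 MPa
f_b = M / S = 46000000.0 / 947000.0 = 48.5744 MPa
Ratio = f_a / Fa + f_b / Fb
= 39.2666 / 173 + 48.5744 / 172
= 0.5094 (dimensionless)

0.5094 (dimensionless)


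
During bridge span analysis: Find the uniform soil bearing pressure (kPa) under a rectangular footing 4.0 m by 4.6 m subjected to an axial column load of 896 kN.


A = 4.0 * 4.6 = 18.4 m^2
q = P / A = 896 / 18.4
= 48.6957 kPa

48.6957 kPa


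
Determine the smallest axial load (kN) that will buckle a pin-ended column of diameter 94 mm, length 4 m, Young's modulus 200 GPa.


I = pi * d^4 / 64 = 3832492.5 mm^4
L = 4000.0 mm
P_cr = pi^2 * E * I / L^2
= 9.8696 * 200000.0 * 3832492.5 / 4000.0^2
= 472814.81 N = 472.8148 kN

472.8148 kN


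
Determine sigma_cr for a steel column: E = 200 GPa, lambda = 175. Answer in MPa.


sigma_cr = pi^2 * E / lambda^2
= 9.8696 * 200000.0 / 175^2
= 9.8696 * 200000.0 / 30625
= 64.4546 MPa

64.4546 MPa


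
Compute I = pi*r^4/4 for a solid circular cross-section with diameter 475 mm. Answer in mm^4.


r = d / 2 = 475 / 2 = 237.5 mm
I = pi * r^4 / 4 = pi * 237.5^4 / 4
= 2498873878.23 mm^4

2498873878.23 mm^4


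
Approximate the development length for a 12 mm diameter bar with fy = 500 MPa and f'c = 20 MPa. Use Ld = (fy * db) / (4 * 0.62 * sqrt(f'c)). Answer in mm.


Ld = (fy * db) / (4 * 0.62 * sqrt(f'c))
= (500 * 12) / (4 * 0.62 * sqrt(20))
= 6000 / 11.0909
= 540.98 mm

540.98 mm


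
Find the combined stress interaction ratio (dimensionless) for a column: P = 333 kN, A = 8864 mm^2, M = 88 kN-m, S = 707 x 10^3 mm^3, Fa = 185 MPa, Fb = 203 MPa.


f_a = P / A = 333000.0 / 8864 = 37.5677 MPa
f_b = M / S = 88000000.0 / 707000.0 = 124.4696 MPa
Ratio = f_a / Fa + f_b / Fb
= 37.5677 / 185 + 124.4696 / 203
= 0.8162 (dimensionless)

0.8162 (dimensionless)


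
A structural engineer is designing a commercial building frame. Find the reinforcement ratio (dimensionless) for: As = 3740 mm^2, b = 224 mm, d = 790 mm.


rho = As / (b * d)
= 3740 / (224 * 790)
= 3740 / 176960
= 0.021135 (dimensionless)

0.021135 (dimensionless)


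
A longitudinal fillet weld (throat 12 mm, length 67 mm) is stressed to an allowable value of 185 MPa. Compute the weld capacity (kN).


Strength = throat * length * allowable stress
= 12 * 67 * 185 N
= 148740 N
= 148.74 kN

148.74 kN


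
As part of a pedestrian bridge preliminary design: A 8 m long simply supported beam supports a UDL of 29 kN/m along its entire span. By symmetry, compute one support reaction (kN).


Total load = w * L = 29 * 8 = 232 kN
By symmetry, each reaction R = total / 2 = 232 / 2 = 116.0 kN

116.0 kN


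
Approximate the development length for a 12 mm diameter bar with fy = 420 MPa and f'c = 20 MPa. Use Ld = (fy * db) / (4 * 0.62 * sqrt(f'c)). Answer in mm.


Ld = (fy * db) / (4 * 0.62 * sqrt(f'c))
= (420 * 12) / (4 * 0.62 * sqrt(20))
= 5040 / 11.0909
= 454.43 mm

454.43 mm


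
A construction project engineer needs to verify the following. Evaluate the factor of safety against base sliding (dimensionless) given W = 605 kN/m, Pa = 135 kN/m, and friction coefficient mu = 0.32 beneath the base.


Resisting force = mu * W = 0.32 * 605 = 193.6 kN/m
FOS = Resisting / Driving = 193.6 / 135
= 1.4341 (dimensionless)

1.4341 (dimensionless)


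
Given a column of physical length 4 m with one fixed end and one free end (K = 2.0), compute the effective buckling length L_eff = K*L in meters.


L_eff = K * L
= 2.0 * 4
= 8.0 m

8.0 m


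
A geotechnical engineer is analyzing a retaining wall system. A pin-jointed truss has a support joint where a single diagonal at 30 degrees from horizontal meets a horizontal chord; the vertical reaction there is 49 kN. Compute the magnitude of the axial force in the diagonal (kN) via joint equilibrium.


At the joint, only the diagonal has a vertical component, so vertical equilibrium gives:
F * sin(30) = 49
F = 49 / sin(30)
= 49 / 0.5
= 98.0 kN

98.0 kN


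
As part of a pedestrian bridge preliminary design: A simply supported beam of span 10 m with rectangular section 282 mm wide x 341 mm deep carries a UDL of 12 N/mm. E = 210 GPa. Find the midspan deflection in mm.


I = 282 * 341^3 / 12 = 931817793.5 mm^4
L = 10000.0 mm, w = 12 N/mm, E = 210000.0 MPa
delta = 5 * w * L^4 / (384 * E * I)
= 5 * 12 * 10000.0^4 / (384 * 210000.0 * 931817793.5)
= 7.9849 mm

7.9849 mm


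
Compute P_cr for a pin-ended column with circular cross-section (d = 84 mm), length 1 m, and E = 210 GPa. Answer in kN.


I = pi * d^4 / 64 = 2443920.32 mm^4
L = 1000.0 mm
P_cr = pi^2 * E * I / L^2
= 9.8696 * 210000.0 * 2443920.32 / 1000.0^2
= 5065310.62 N = 5065.3106 kN

5065.3106 kN


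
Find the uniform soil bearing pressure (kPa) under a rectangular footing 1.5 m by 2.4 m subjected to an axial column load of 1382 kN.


A = 1.5 * 2.4 = 3.6 m^2
q = P / A = 1382 / 3.6
= 383.8889 kPa

383.8889 kPa


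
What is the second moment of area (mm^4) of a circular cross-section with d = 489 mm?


r = d / 2 = 489 / 2 = 244.5 mm
I = pi * r^4 / 4 = pi * 244.5^4 / 4
= 2806760365.59 mm^4

2806760365.59 mm^4


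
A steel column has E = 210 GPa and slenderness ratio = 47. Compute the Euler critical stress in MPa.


sigma_cr = pi^2 * E / lambda^2
= 9.8696 * 210000.0 / 47^2
= 9.8696 * 210000.0 / 2209
= 938.2603 MPa

938.2603 MPa


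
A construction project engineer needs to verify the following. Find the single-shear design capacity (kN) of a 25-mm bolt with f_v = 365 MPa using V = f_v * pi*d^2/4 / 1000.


A = pi * d^2 / 4 = pi * 25^2 / 4 = 490.8739 mm^2
V = f_v * A / 1000 = 365 * 490.8739 / 1000
= 179.169 kN

179.169 kN


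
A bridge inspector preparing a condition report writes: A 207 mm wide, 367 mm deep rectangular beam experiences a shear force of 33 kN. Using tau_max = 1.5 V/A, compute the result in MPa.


A = b * h = 207 * 367 = 75969 mm^2
V = 33 kN = 33000.0 N
tau_max = 1.5 * V / A = 1.5 * 33000.0 / 75969
= 0.6516 MPa

0.6516 MPa


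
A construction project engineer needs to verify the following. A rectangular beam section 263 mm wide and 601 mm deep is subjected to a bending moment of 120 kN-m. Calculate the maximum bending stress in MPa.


I = b * h^3 / 12 = 263 * 601^3 / 12 = 4757709471.92 mm^4
y = h / 2 = 601 / 2 = 300.5 mm
M = 120 kN-m = 120000000.0 N-mm
sigma = M * y / I = 120000000.0 * 300.5 / 4757709471.92
= 7.58 MPa

7.58 MPa


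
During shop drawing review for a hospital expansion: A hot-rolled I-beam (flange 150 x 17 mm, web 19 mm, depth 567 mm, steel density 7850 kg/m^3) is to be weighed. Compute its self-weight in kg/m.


A_flanges = 2 * 150 * 17 = 5100 mm^2
A_web = (567 - 2 * 17) * 19 = 10127 mm^2
A_total = 5100 + 10127 = 15227 mm^2 = 0.015227 m^2
Weight = rho * A = 7850 * 0.015227 = 119.5319 kg/m

119.5319 kg/m


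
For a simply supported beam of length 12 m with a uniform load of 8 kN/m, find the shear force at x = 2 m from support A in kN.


R_A = w * L / 2 = 8 * 12 / 2 = 48.0 kN
V(x) = R_A - w * x = 48.0 - 8 * 2
= 32.0 kN

32.0 kN


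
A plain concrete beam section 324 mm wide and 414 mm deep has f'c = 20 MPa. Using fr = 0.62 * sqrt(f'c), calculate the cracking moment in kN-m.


fr = 0.62 * sqrt(20) = 0.62 * 4.4721 = 2.7727 MPa
I = 324 * 414^3 / 12 = 1915864488.0 mm^4
y_t = 207.0 mm
M_cr = fr * I / y_t = 2.7727 * 1915864488.0 / 207.0 N-mm
= 25.6626 kN-m

25.6626 kN-m


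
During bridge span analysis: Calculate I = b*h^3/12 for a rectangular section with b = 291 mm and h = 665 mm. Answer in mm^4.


I = b * h^3 / 12
= 291 * 665^3 / 12
= 291 * 294079625 / 12
= 7131430906.25 mm^4

7131430906.25 mm^4


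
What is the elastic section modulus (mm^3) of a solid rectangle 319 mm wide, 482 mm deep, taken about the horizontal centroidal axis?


S = b * h^2 / 6
= 319 * 482^2 / 6
= 319 * 232324 / 6
= 12351892.67 mm^3

12351892.67 mm^3


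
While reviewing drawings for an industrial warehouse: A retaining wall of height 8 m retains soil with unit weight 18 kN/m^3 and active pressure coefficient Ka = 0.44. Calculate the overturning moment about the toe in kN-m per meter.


Pa = 0.5 * Ka * gamma * H^2
= 0.5 * 0.44 * 18 * 8^2
= 253.44 kN/m
Arm = H / 3 = 8 / 3 = 2.6667 m
Mo = Pa * arm = Pa * H / 3 = 253.44 * 8 / 3 = 675.84 kN-m/m

675.84 kN-m/m


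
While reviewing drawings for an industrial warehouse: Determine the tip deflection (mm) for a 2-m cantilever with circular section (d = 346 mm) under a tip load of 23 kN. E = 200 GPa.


I = pi * d^4 / 64 = pi * 346^4 / 64 = 703516510.07 mm^4
L = 2000.0 mm, P = 23000.0 N, E = 200000.0 MPa
delta = P * L^3 / (3 * E * I)
= 23000.0 * 2000.0^3 / (3 * 200000.0 * 703516510.07)
= 0.4359 mm

0.4359 mm


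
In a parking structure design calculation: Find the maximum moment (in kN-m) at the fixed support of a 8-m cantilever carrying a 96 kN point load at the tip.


For a cantilever with a point load at the free end:
M_max = P * L = 96 * 8 = 768 kN-m

768 kN-m


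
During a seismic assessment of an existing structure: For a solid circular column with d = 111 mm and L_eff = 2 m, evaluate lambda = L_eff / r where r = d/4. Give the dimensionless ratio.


Radius of gyration r = d / 4 = 111 / 4 = 27.75 mm
L_eff = 2000.0 mm
Slenderness ratio = L / r = 2000.0 / 27.75 = 72.07 (dimensionless)

72.07 (dimensionless)


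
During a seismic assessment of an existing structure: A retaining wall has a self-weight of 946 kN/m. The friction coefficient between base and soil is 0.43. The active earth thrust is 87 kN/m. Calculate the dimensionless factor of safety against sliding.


Resisting force = mu * W = 0.43 * 946 = 406.78 kN/m
FOS = Resisting / Driving = 406.78 / 87
= 4.6756 (dimensionless)

4.6756 (dimensionless)


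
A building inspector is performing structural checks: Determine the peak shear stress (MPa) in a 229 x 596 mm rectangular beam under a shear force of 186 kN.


A = b * h = 229 * 596 = 136484 mm^2
V = 186 kN = 186000.0 N
tau_max = 1.5 * V / A = 1.5 * 186000.0 / 136484
= 2.0442 MPa

2.0442 MPa


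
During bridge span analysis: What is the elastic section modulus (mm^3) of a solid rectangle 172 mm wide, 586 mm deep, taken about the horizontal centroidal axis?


S = b * h^2 / 6
= 172 * 586^2 / 6
= 172 * 343396 / 6
= 9844018.67 mm^3

9844018.67 mm^3


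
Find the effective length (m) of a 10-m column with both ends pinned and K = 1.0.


L_eff = K * L
= 1.0 * 10
= 10.0 m

10.0 m


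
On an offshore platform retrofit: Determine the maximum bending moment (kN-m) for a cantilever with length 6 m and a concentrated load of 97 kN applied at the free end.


For a cantilever with a point load at the free end:
M_max = P * L = 97 * 6 = 582 kN-m

582 kN-m


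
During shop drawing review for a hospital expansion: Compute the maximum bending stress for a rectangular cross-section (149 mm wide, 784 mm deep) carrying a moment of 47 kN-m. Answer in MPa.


I = b * h^3 / 12 = 149 * 784^3 / 12 = 5983471274.67 mm^4
y = h / 2 = 784 / 2 = 392.0 mm
M = 47 kN-m = 47000000.0 N-mm
sigma = M * y / I = 47000000.0 * 392.0 / 5983471274.67
= 3.08 MPa

3.08 MPa


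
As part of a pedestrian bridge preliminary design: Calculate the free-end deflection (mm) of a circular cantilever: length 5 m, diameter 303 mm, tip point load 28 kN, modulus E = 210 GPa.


I = pi * d^4 / 64 = pi * 303^4 / 64 = 413752292.13 mm^4
L = 5000.0 mm, P = 28000.0 N, E = 210000.0 MPa
delta = P * L^3 / (3 * E * I)
= 28000.0 * 5000.0^3 / (3 * 210000.0 * 413752292.13)
= 13.4273 mm

13.4273 mm


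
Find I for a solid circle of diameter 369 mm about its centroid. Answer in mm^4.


r = d / 2 = 369 / 2 = 184.5 mm
I = pi * r^4 / 4 = pi * 184.5^4 / 4
= 910071184.05 mm^4

910071184.05 mm^4


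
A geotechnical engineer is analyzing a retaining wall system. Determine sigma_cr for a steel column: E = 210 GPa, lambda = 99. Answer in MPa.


sigma_cr = pi^2 * E / lambda^2
= 9.8696 * 210000.0 / 99^2
= 9.8696 * 210000.0 / 9801
= 211.4699 MPa

211.4699 MPa


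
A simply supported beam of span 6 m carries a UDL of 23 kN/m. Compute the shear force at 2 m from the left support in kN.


R_A = w * L / 2 = 23 * 6 / 2 = 69.0 kN
V(x) = R_A - w * x = 69.0 - 23 * 2
= 23.0 kN

23.0 kN


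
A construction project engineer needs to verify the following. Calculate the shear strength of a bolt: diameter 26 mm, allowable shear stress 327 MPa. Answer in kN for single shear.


A = pi * d^2 / 4 = pi * 26^2 / 4 = 530.9292 mm^2
V = f_v * A / 1000 = 327 * 530.9292 / 1000
= 173.6138 kN

173.6138 kN


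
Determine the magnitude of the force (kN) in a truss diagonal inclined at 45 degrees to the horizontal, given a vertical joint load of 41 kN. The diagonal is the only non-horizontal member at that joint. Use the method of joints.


At the joint, only the diagonal has a vertical component, so vertical equilibrium gives:
F * sin(45) = 41
F = 41 / sin(45)
= 41 / 0.707107
= 57.98 kN

57.98 kN


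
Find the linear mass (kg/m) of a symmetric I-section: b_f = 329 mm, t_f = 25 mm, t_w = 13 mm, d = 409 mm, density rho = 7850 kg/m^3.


A_flanges = 2 * 329 * 25 = 16450 mm^2
A_web = (409 - 2 * 25) * 13 = 4667 mm^2
A_total = 16450 + 4667 = 21117 mm^2 = 0.021117 m^2
Weight = rho * A = 7850 * 0.021117 = 165.7685 kg/m

165.7685 kg/m


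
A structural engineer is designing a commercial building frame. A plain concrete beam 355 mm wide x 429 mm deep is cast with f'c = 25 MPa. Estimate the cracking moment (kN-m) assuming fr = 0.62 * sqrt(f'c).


fr = 0.62 * sqrt(25) = 0.62 * 5.0 = 3.1 MPa
I = 355 * 429^3 / 12 = 2335710341.25 mm^4
y_t = 214.5 mm
M_cr = fr * I / y_t = 3.1 * 2335710341.25 / 214.5 N-mm
= 33.7562 kN-m

33.7562 kN-m


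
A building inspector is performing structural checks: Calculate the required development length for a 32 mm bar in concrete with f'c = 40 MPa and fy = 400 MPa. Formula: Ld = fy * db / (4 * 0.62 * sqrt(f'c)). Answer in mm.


Ld = (fy * db) / (4 * 0.62 * sqrt(f'c))
= (400 * 32) / (4 * 0.62 * sqrt(40))
= 12800 / 15.6849
= 816.07 mm

816.07 mm


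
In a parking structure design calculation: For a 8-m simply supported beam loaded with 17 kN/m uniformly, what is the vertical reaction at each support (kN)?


Total load = w * L = 17 * 8 = 136 kN
By symmetry, each reaction R = total / 2 = 136 / 2 = 68.0 kN

68.0 kN


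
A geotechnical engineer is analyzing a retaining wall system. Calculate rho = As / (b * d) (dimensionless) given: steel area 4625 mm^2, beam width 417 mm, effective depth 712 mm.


rho = As / (b * d)
= 4625 / (417 * 712)
= 4625 / 296904
= 0.015577 (dimensionless)

0.015577 (dimensionless)


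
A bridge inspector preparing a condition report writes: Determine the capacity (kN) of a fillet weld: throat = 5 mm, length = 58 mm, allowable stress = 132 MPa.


Strength = throat * length * allowable stress
= 5 * 58 * 132 N
= 38280 N
= 38.28 kN

38.28 kN


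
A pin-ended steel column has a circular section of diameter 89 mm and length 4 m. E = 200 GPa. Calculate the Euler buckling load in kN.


I = pi * d^4 / 64 = 3079852.55 mm^4
L = 4000.0 mm
P_cr = pi^2 * E * I / L^2
= 9.8696 * 200000.0 * 3079852.55 / 4000.0^2
= 379961.58 N = 379.9616 kN

379.9616 kN


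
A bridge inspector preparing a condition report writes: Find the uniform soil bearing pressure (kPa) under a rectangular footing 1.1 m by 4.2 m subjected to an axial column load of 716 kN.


A = 1.1 * 4.2 = 4.62 m^2
q = P / A = 716 / 4.62
= 154.9784 kPa

154.9784 kPa


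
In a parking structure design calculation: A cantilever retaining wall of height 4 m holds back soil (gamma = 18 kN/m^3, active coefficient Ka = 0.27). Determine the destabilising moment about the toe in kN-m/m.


Pa = 0.5 * Ka * gamma * H^2
= 0.5 * 0.27 * 18 * 4^2
= 38.88 kN/m
Arm = H / 3 = 4 / 3 = 1.3333 m
Mo = Pa * arm = Pa * H / 3 = 38.88 * 4 / 3 = 51.84 kN-m/m

51.84 kN-m/m


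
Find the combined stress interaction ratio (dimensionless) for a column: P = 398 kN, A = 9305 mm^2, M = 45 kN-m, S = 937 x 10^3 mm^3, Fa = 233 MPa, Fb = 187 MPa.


f_a = P / A = 398000.0 / 9305 = 42.7727 MPa
f_b = M / S = 45000000.0 / 937000.0 = 48.0256 MPa
Ratio = f_a / Fa + f_b / Fb
= 42.7727 / 233 + 48.0256 / 187
= 0.4404 (dimensionless)

0.4404 (dimensionless)
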